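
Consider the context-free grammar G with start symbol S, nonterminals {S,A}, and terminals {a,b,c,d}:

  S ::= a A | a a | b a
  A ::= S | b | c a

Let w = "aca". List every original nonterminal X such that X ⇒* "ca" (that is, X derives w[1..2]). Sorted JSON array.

CNF form of G:
  S -> T0 A | T0 T0 | T1 T0
  A -> T0 A | T0 T0 | T1 T0 | T2 T0 | b
  T0 -> a
  T1 -> b
  T2 -> c

CYK fill, restricted to cells inside w[1..2]:
  cell(1,1) c: {T2}  orig:{}
  cell(2,2) a: {T0}  orig:{}
  cell(1,2) ca: {A}

Original NTs in T[1,2] deriving "ca": ["A"]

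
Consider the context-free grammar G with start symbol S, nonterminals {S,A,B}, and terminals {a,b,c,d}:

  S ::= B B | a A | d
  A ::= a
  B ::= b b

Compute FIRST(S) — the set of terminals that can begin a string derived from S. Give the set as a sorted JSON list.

Compute FIRST by fixpoint:
pass 1:
  A via A→a: +{a}
  B via B→b b: +{b}
  S via S→B B: +{b}
  S via S→a A: +{a}
  S via S→d: +{d}
  FIRST(S)={a,b,d}  FIRST(A)={a}  FIRST(B)={b}
pass 2: (no change)
  FIRST(S)={a,b,d}  FIRST(A)={a}  FIRST(B)={b}

FIRST(S) = ["a", "b", "d"]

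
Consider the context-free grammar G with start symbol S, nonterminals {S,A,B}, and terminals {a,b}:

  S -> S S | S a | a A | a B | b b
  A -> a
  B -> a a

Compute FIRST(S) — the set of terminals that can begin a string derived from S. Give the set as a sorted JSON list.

FIRST sets, iterate to fixpoint:
iter 1:
  A via A→a: +{a}
  B via B→a a: +{a}
  S via S→a A: +{a}
  S via S→b b: +{b}
  FIRST[S]={a,b}  FIRST[A]={a}  FIRST[B]={a}
iter 2: done
  FIRST[S]={a,b}  FIRST[A]={a}  FIRST[B]={a}

FIRST(S) = ["a", "b"]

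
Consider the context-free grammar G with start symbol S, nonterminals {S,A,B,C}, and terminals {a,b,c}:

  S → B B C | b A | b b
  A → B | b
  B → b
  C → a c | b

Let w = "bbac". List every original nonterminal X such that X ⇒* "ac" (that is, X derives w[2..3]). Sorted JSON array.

CNF form of G:
  S -> B X3 | T2 A | T2 T2
  A -> b
  B -> b
  C -> T0 T1 | b
  T0 -> a
  T1 -> c
  T2 -> b
  X3 -> B C

CYK fill (cells [i..j] with 2 ≤ i ≤ j ≤ 3 only):
  [2..2]={T0}  "a"  orig:{}
  [3..3]={T1}  "c"  orig:{}
  [2..3]={C}  "ac"

Original NTs in T[2,3] deriving "ac": ["C"]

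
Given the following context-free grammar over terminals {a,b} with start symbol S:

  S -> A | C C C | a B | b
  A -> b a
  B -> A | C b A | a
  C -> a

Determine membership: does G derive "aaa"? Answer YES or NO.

CNF form of G:
  S -> C X3 | T0 T1 | T1 B | b
  A -> T0 T1
  B -> C X2 | T0 T1 | a
  C -> a
  T0 -> b
  T1 -> a
  X2 -> T0 A
  X3 -> C C

CYK table (by increasing span):
  cell(0,0) a: {B,C,T1}  orig:{B,C}
  cell(1,1) a: {B,C,T1}  orig:{B,C}
  cell(2,2) a: {B,C,T1}  orig:{B,C}
  cell(0,1) aa: {S,X3}  orig:{S}
  cell(1,2) aa: {S,X3}  orig:{S}
  cell(0,2) aaa: {S}

S ∈ T[0,2] ⇒ YES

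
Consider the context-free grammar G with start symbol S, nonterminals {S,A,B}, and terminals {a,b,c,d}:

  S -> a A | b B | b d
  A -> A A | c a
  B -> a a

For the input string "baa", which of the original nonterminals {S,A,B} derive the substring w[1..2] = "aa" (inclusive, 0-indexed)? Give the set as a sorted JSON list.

Convert to CNF:
  S -> T1 A | T2 B | T2 T3
  A -> A A | T0 T1
  B -> T1 T1
  T0 -> c
  T1 -> a
  T2 -> b
  T3 -> d

Fill CYK table bottom-up — only the sub-triangle for w[1..2]:
  cell(1,1) a: {T1}  orig:{}
  cell(2,2) a: {T1}  orig:{}
  cell(1,2) aa: {B}

Original NTs in T[1,2] deriving "aa": ["B"]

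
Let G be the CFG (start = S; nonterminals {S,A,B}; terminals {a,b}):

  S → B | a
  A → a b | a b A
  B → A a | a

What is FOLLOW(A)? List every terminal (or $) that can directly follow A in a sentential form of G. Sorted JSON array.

Compute FIRST by fixpoint:
iter 1:
  A via A→a b: +{a}
  B via B→A a: +{a}
  S via S→B: +{a}
  FIRST(S)={a}  FIRST(A)={a}  FIRST(B)={a}
iter 2: — fixpoint
  FIRST(S)={a}  FIRST(A)={a}  FIRST(B)={a}

FOLLOW iteration:
FOLLOW(S) := {$}
round 1:
  B→A a: FOLLOW(A) ⊇ FIRST(a) = {a}; new: +{a}
  S→B: FOLLOW(B) ⊇ FOLLOW(S) ⊇ {$}; new: +{$}
  FOLLOW(S)={$}  FOLLOW(A)={a}  FOLLOW(B)={$}
round 2: (stable)
  FOLLOW(S)={$}  FOLLOW(A)={a}  FOLLOW(B)={$}

FOLLOW(A) = ["a"]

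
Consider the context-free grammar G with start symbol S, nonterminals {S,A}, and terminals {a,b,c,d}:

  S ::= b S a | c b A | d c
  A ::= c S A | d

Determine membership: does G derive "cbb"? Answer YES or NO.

CNF form of G:
  S -> T0 X6 | T1 X5 | T3 T0
  A -> T0 X4 | d
  T0 -> c
  T1 -> b
  T2 -> a
  T3 -> d
  X4 -> S A
  X5 -> S T2
  X6 -> T1 A

CYK table (by increasing span):
  [0..0]={T0}  "c"  orig:{}
  [1..1]={T1}  "b"  orig:{}
  [2..2]={T1}  "b"  orig:{}
  [0..1]=∅  "cb"
  [1..2]=∅  "bb"
  [0..2]=∅  "cbb"

S ∉ T[0,2] ⇒ NO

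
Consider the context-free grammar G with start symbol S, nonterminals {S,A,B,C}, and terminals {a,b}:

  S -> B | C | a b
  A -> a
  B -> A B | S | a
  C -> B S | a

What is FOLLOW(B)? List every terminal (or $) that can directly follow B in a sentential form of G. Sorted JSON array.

FIRST sets, iterate to fixpoint:
iter 1:
  A via A→a: +{a}
  B via B→A B: +{a}
  C via C→B S: +{a}
  S via S→B: +{a}
  FIRST(S)={a}  FIRST(A)={a}  FIRST(B)={a}  FIRST(C)={a}
iter 2: done
  FIRST(S)={a}  FIRST(A)={a}  FIRST(B)={a}  FIRST(C)={a}

Compute FOLLOW by fixpoint:
FOLLOW(S) := {$}
iter 1:
  B→A B: FOLLOW(A) ⊇ FIRST(B) = {a}; new: +{a}
  C→B S: FOLLOW(B) ⊇ FIRST(S) = {a}; new: +{a}
  S→B: FOLLOW(B) ⊇ FOLLOW(S) ⊇ {$}; new: +{$}
  S→C: FOLLOW(C) ⊇ FOLLOW(S) ⊇ {$}; new: +{$}
  FOLLOW[S]={$}  FOLLOW[A]={a}  FOLLOW[B]={$,a}  FOLLOW[C]={$}
iter 2:
  B→S: FOLLOW(S) ⊇ FOLLOW(B) ⊇ {$,a}; new: +{a}
  S→C: FOLLOW(C) ⊇ FOLLOW(S) ⊇ {$,a}; new: +{a}
  FOLLOW[S]={$,a}  FOLLOW[A]={a}  FOLLOW[B]={$,a}  FOLLOW[C]={$,a}
iter 3: done
  FOLLOW[S]={$,a}  FOLLOW[A]={a}  FOLLOW[B]={$,a}  FOLLOW[C]={$,a}

FOLLOW(B) = ["$", "a"]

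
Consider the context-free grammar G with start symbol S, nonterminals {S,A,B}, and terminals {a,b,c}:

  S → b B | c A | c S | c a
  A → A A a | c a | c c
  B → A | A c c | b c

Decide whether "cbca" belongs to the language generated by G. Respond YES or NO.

CNF form of G:
  S -> T1 A | T1 S | T1 T0 | T2 B
  A -> A X3 | T1 T0 | T1 T1
  B -> A X4 | A X5 | T1 T0 | T1 T1 | T2 T1
  T0 -> a
  T1 -> c
  T2 -> b
  X3 -> A T0
  X4 -> A T0
  X5 -> T1 T1

CYK fill:
  [0..0]={T1}  "c"  orig:{}
  [1..1]={T2}  "b"  orig:{}
  [2..2]={T1}  "c"  orig:{}
  [3..3]={T0}  "a"  orig:{}
  [0..1]=∅  "cb"
  [1..2]={B}  "bc"
  [2..3]={A,B,S}  "ca"
  [0..2]=∅  "cbc"
  [1..3]={S}  "bca"
  [0..3]={S}  "cbca"

S ∈ T[0,3] ⇒ YES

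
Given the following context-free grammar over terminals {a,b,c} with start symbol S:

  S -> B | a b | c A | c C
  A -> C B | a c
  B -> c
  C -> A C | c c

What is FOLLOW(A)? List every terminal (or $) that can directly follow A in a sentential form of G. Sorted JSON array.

FIRST iteration:
iter 1:
  A via A→a c: +{a}
  B via B→c: +{c}
  C via C→A C: +{a}
  C via C→c c: +{c}
  S via S→B: +{c}
  S via S→a b: +{a}
  FIRST(S)={a,c}  FIRST(A)={a}  FIRST(B)={c}  FIRST(C)={a,c}
iter 2:
  A via A→C B: +{c}
  FIRST(S)={a,c}  FIRST(A)={a,c}  FIRST(B)={c}  FIRST(C)={a,c}
iter 3: — fixpoint
  FIRST(S)={a,c}  FIRST(A)={a,c}  FIRST(B)={c}  FIRST(C)={a,c}

Compute FOLLOW by fixpoint:
FOLLOW(S) := {$}
iter 1:
  A→C B: FOLLOW(C) ⊇ FIRST(B) = {c}; new: +{c}
  C→A C: FOLLOW(A) ⊇ FIRST(C) = {a,c}; new: +{a,c}
  S→B: FOLLOW(B) ⊇ FOLLOW(S) ⊇ {$}; new: +{$}
  S→c A: FOLLOW(A) ⊇ FOLLOW(S) ⊇ {$}; new: +{$}
  S→c C: FOLLOW(C) ⊇ FOLLOW(S) ⊇ {$}; new: +{$}
  S: {$}  A: {$,a,c}  B: {$}  C: {$,c}
iter 2:
  A→C B: FOLLOW(B) ⊇ FOLLOW(A) ⊇ {$,a,c}; new: +{a,c}
  S: {$}  A: {$,a,c}  B: {$,a,c}  C: {$,c}
iter 3: (no change)
  S: {$}  A: {$,a,c}  B: {$,a,c}  C: {$,c}

FOLLOW(A) = ["$", "a", "c"]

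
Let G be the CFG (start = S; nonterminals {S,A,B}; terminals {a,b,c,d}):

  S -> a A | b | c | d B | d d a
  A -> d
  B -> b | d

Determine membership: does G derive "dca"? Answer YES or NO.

Convert to CNF:
  S -> T0 A | T1 B | T1 X2 | b | c
  A -> d
  B -> b | d
  T0 -> a
  T1 -> d
  X2 -> T1 T0

CYK table (by increasing span):
  T[0,0] 'd' = {A,B,T1}  orig:{A,B}
  T[1,1] 'c' = {S}
  T[2,2] 'a' = {T0}  orig:{}
  T[0,1] 'dc' = ∅
  T[1,2] 'ca' = ∅
  T[0,2] 'dca' = ∅

S ∉ T[0,2] ⇒ NO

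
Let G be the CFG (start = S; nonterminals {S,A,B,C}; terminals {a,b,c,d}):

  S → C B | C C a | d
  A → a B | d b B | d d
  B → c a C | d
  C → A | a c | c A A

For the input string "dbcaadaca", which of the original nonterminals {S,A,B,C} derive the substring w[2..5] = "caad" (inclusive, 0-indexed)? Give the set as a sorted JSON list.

Convert to CNF:
  S -> C B | C X8 | d
  A -> T0 B | T1 T1 | T1 X4
  B -> T3 X5 | d
  C -> T0 B | T0 T3 | T1 T1 | T1 X7 | T3 X6
  T0 -> a
  T1 -> d
  T2 -> b
  T3 -> c
  X4 -> T2 B
  X5 -> T0 C
  X6 -> A A
  X7 -> T2 B
  X8 -> C T0

CYK table (by increasing span) (cells [i..j] with 2 ≤ i ≤ j ≤ 5 only):
  T[2,2] 'c' = {T3}  orig:{}
  T[3,3] 'a' = {T0}  orig:{}
  T[4,4] 'a' = {T0}  orig:{}
  T[5,5] 'd' = {B,S,T1}  orig:{B,S}
  T[2,3] 'ca' = ∅
  T[3,4] 'aa' = ∅
  T[4,5] 'ad' = {A,C}
  T[2,4] 'caa' = ∅
  T[3,5] 'aad' = {X5}  orig:{}
  T[2,5] 'caad' = {B}

Original NTs in T[2,5] deriving "caad": ["B"]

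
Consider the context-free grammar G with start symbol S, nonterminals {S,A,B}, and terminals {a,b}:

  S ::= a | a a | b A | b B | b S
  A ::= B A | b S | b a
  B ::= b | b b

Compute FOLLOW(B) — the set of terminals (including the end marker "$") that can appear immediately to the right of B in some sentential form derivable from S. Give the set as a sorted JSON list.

FIRST sets, iterate to fixpoint:
round 1:
  A via A→b S: +{b}
  B via B→b: +{b}
  S via S→a: +{a}
  S via S→b A: +{b}
  FIRST(S)={a,b}  FIRST(A)={b}  FIRST(B)={b}
round 2: done
  FIRST(S)={a,b}  FIRST(A)={b}  FIRST(B)={b}

FOLLOW sets:
seed FOLLOW(S) with $
iter 1:
  A→B A: FOLLOW(B) ⊇ FIRST(A) = {b}; new: +{b}
  S→b A: FOLLOW(A) ⊇ FOLLOW(S) ⊇ {$}; new: +{$}
  S→b B: FOLLOW(B) ⊇ FOLLOW(S) ⊇ {$}; new: +{$}
  S: {$}  A: {$}  B: {$,b}
iter 2: done
  S: {$}  A: {$}  B: {$,b}

FOLLOW(B) = ["$", "b"]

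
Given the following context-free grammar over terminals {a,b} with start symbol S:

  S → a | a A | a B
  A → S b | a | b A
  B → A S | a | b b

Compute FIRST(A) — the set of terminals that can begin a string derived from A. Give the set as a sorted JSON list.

Compute FIRST by fixpoint:
round 1:
  A via A→a: +{a}
  A via A→b A: +{b}
  B via B→A S: +{a,b}
  S via S→a: +{a}
  FIRST(S)={a}  FIRST(A)={a,b}  FIRST(B)={a,b}
round 2: — fixpoint
  FIRST(S)={a}  FIRST(A)={a,b}  FIRST(B)={a,b}

FIRST(A) = ["a", "b"]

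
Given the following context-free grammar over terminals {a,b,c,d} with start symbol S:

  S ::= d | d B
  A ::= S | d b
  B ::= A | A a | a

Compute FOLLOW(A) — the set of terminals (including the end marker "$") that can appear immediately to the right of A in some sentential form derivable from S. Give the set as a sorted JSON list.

Compute FIRST by fixpoint:
[1]
  A via A→d b: +{d}
  B via B→A: +{d}
  B via B→a: +{a}
  S via S→d: +{d}
  S: {d}  A: {d}  B: {a,d}
[2] — fixpoint
  S: {d}  A: {d}  B: {a,d}

Compute FOLLOW by fixpoint:
initialize: $ ∈ FOLLOW(S)
[1]
  B→A a: FOLLOW(A) ⊇ FIRST(a) = {a}; new: +{a}
  S→d B: FOLLOW(B) ⊇ FOLLOW(S) ⊇ {$}; new: +{$}
  S: {$}  A: {a}  B: {$}
[2]
  A→S: FOLLOW(S) ⊇ FOLLOW(A) ⊇ {a}; new: +{a}
  B→A: FOLLOW(A) ⊇ FOLLOW(B) ⊇ {$}; new: +{$}
  S→d B: FOLLOW(B) ⊇ FOLLOW(S) ⊇ {$,a}; new: +{a}
  S: {$,a}  A: {$,a}  B: {$,a}
[3] done
  S: {$,a}  A: {$,a}  B: {$,a}

FOLLOW(A) = ["$", "a"]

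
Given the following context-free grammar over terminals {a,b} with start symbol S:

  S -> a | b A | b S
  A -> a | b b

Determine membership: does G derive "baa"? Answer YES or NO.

Convert to CNF:
  S -> T0 A | T0 S | a
  A -> T0 T0 | a
  T0 -> b

CYK fill:
  cell(0,0) b: {T0}  orig:{}
  cell(1,1) a: {A,S}
  cell(2,2) a: {A,S}
  cell(0,1) ba: {S}
  cell(1,2) aa: ∅
  cell(0,2) baa: ∅

S ∉ T[0,2] ⇒ NO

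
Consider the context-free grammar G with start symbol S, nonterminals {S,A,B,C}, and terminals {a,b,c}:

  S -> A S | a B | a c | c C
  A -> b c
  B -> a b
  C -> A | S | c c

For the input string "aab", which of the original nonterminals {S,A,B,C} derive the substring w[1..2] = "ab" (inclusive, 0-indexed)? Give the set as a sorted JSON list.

CNF form of G:
  S -> A S | T1 C | T2 B | T2 T1
  A -> T0 T1
  B -> T2 T0
  C -> A S | T0 T1 | T1 C | T1 T1 | T2 B | T2 T1
  T0 -> b
  T1 -> c
  T2 -> a

Fill CYK table bottom-up, restricted to cells inside w[1..2]:
  T[1,1] 'a' = {T2}  orig:{}
  T[2,2] 'b' = {T0}  orig:{}
  T[1,2] 'ab' = {B}

Original NTs in T[1,2] deriving "ab": ["B"]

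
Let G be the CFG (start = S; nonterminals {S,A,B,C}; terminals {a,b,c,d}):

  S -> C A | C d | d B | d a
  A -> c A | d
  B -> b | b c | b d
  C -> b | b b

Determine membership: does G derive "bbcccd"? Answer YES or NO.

Convert to CNF:
  S -> C A | C T2 | T2 B | T2 T3
  A -> T0 A | d
  B -> T1 T0 | T1 T2 | b
  C -> T1 T1 | b
  T0 -> c
  T1 -> b
  T2 -> d
  T3 -> a

CYK fill:
  cell(0,0) b: {B,C,T1}  orig:{B,C}
  cell(1,1) b: {B,C,T1}  orig:{B,C}
  cell(2,2) c: {T0}  orig:{}
  cell(3,3) c: {T0}  orig:{}
  cell(4,4) c: {T0}  orig:{}
  cell(5,5) d: {A,T2}  orig:{A}
  cell(0,1) bb: {C}
  cell(1,2) bc: {B}
  cell(2,3) cc: ∅
  cell(3,4) cc: ∅
  cell(4,5) cd: {A}
  cell(0,2) bbc: ∅
  cell(1,3) bcc: ∅
  cell(2,4) ccc: ∅
  cell(3,5) ccd: {A}
  cell(0,3) bbcc: ∅
  cell(1,4) bccc: ∅
  cell(2,5) cccd: {A}
  cell(0,4) bbccc: ∅
  cell(1,5) bcccd: {S}
  cell(0,5) bbcccd: {S}

S ∈ T[0,5] ⇒ YES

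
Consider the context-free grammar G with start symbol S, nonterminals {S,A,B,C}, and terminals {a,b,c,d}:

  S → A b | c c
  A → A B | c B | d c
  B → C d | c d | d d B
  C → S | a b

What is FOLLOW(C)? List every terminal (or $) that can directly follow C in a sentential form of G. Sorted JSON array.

FIRST iteration:
round 1:
  A via A→c B: +{c}
  A via A→d c: +{d}
  B via B→c d: +{c}
  B via B→d d B: +{d}
  C via C→a b: +{a}
  S via S→A b: +{c,d}
  S: {c,d}  A: {c,d}  B: {c,d}  C: {a}
round 2:
  B via B→C d: +{a}
  C via C→S: +{c,d}
  S: {c,d}  A: {c,d}  B: {a,c,d}  C: {a,c,d}
round 3: done
  S: {c,d}  A: {c,d}  B: {a,c,d}  C: {a,c,d}

Compute FOLLOW by fixpoint:
initialize: $ ∈ FOLLOW(S)
iter 1:
  A→A B: FOLLOW(A) ⊇ FIRST(B) = {a,c,d}; new: +{a,c,d}
  A→A B: FOLLOW(B) ⊇ FOLLOW(A) ⊇ {a,c,d}; new: +{a,c,d}
  B→C d: FOLLOW(C) ⊇ FIRST(d) = {d}; new: +{d}
  C→S: FOLLOW(S) ⊇ FOLLOW(C) ⊇ {d}; new: +{d}
  S→A b: FOLLOW(A) ⊇ FIRST(b) = {b}; new: +{b}
  S: {$,d}  A: {a,b,c,d}  B: {a,c,d}  C: {d}
iter 2:
  A→A B: FOLLOW(B) ⊇ FOLLOW(A) ⊇ {a,b,c,d}; new: +{b}
  S: {$,d}  A: {a,b,c,d}  B: {a,b,c,d}  C: {d}
iter 3: (no change)
  S: {$,d}  A: {a,b,c,d}  B: {a,b,c,d}  C: {d}

FOLLOW(C) = ["d"]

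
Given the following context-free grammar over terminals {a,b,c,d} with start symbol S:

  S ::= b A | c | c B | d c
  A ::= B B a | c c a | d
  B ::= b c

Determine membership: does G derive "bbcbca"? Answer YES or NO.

Convert to CNF:
  S -> T1 B | T2 A | T3 T1 | c
  A -> B X4 | T1 X5 | d
  B -> T2 T1
  T0 -> a
  T1 -> c
  T2 -> b
  T3 -> d
  X4 -> B T0
  X5 -> T1 T0

CYK fill:
  T[0,0] 'b' = {T2}  orig:{}
  T[1,1] 'b' = {T2}  orig:{}
  T[2,2] 'c' = {S,T1}  orig:{S}
  T[3,3] 'b' = {T2}  orig:{}
  T[4,4] 'c' = {S,T1}  orig:{S}
  T[5,5] 'a' = {T0}  orig:{}
  T[0,1] 'bb' = ∅
  T[1,2] 'bc' = {B}
  T[2,3] 'cb' = ∅
  T[3,4] 'bc' = {B}
  T[4,5] 'ca' = {X5}  orig:{}
  T[0,2] 'bbc' = ∅
  T[1,3] 'bcb' = ∅
  T[2,4] 'cbc' = {S}
  T[3,5] 'bca' = {X4}  orig:{}
  T[0,3] 'bbcb' = ∅
  T[1,4] 'bcbc' = ∅
  T[2,5] 'cbca' = ∅
  T[0,4] 'bbcbc' = ∅
  T[1,5] 'bcbca' = {A}
  T[0,5] 'bbcbca' = {S}

S ∈ T[0,5] ⇒ YES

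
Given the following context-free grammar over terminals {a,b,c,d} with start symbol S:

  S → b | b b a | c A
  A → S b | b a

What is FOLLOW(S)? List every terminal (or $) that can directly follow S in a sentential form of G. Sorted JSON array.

FIRST iteration:
iter 1:
  A via A→b a: +{b}
  S via S→b: +{b}
  S via S→c A: +{c}
  S: {b,c}  A: {b}
iter 2:
  A via A→S b: +{c}
  S: {b,c}  A: {b,c}
iter 3: (no change)
  S: {b,c}  A: {b,c}

Compute FOLLOW by fixpoint:
FOLLOW(S) := {$}
iter 1:
  A→S b: FOLLOW(S) ⊇ FIRST(b) = {b}; new: +{b}
  S→c A: FOLLOW(A) ⊇ FOLLOW(S) ⊇ {$,b}; new: +{$,b}
  FOLLOW[S]={$,b}  FOLLOW[A]={$,b}
iter 2: done
  FOLLOW[S]={$,b}  FOLLOW[A]={$,b}

FOLLOW(S) = ["$", "b"]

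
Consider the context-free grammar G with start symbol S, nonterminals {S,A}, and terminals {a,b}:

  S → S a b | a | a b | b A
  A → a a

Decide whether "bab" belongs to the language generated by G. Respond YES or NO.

Convert to CNF:
  S -> S X2 | T0 T1 | T1 A | a
  A -> T0 T0
  T0 -> a
  T1 -> b
  X2 -> T0 T1

CYK table (by increasing span):
  [0..0]={T1}  "b"  orig:{}
  [1..1]={S,T0}  "a"  orig:{S}
  [2..2]={T1}  "b"  orig:{}
  [0..1]=∅  "ba"
  [1..2]={S,X2}  "ab"  orig:{S}
  [0..2]=∅  "bab"

S ∉ T[0,2] ⇒ NO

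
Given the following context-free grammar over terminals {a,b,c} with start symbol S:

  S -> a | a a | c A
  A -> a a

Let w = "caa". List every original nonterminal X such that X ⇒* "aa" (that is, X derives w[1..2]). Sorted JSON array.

CNF form of G:
  S -> T0 T0 | T1 A | a
  A -> T0 T0
  T0 -> a
  T1 -> c

CYK table (by increasing span) — only the sub-triangle for w[1..2]:
  cell(1,1) a: {S,T0}  orig:{S}
  cell(2,2) a: {S,T0}  orig:{S}
  cell(1,2) aa: {A,S}

Original NTs in T[1,2] deriving "aa": ["A", "S"]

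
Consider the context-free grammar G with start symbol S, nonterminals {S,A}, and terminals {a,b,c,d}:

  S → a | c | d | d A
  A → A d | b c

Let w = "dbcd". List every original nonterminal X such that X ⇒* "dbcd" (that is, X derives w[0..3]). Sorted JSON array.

CNF form of G:
  S -> T0 A | a | c | d
  A -> A T0 | T1 T2
  T0 -> d
  T1 -> b
  T2 -> c

CYK table (by increasing span) (cells [i..j] with 0 ≤ i ≤ j ≤ 3 only):
  [0..0]={S,T0}  "d"  orig:{S}
  [1..1]={T1}  "b"  orig:{}
  [2..2]={S,T2}  "c"  orig:{S}
  [3..3]={S,T0}  "d"  orig:{S}
  [0..1]=∅  "db"
  [1..2]={A}  "bc"
  [2..3]=∅  "cd"
  [0..2]={S}  "dbc"
  [1..3]={A}  "bcd"
  [0..3]={S}  "dbcd"

Original NTs in T[0,3] deriving "dbcd": ["S"]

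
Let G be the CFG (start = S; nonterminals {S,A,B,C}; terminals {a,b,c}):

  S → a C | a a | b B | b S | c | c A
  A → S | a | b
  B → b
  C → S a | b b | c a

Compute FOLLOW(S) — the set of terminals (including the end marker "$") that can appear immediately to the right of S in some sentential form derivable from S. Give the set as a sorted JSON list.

FIRST sets, iterate to fixpoint:
pass 1:
  A via A→a: +{a}
  A via A→b: +{b}
  B via B→b: +{b}
  C via C→b b: +{b}
  C via C→c a: +{c}
  S via S→a C: +{a}
  S via S→b B: +{b}
  S via S→c: +{c}
  FIRST(S)={a,b,c}  FIRST(A)={a,b}  FIRST(B)={b}  FIRST(C)={b,c}
pass 2:
  A via A→S: +{c}
  C via C→S a: +{a}
  FIRST(S)={a,b,c}  FIRST(A)={a,b,c}  FIRST(B)={b}  FIRST(C)={a,b,c}
pass 3: (no change)
  FIRST(S)={a,b,c}  FIRST(A)={a,b,c}  FIRST(B)={b}  FIRST(C)={a,b,c}

FOLLOW iteration:
FOLLOW(S) := {$}
round 1:
  C→S a: FOLLOW(S) ⊇ FIRST(a) = {a}; new: +{a}
  S→a C: FOLLOW(C) ⊇ FOLLOW(S) ⊇ {$,a}; new: +{$,a}
  S→b B: FOLLOW(B) ⊇ FOLLOW(S) ⊇ {$,a}; new: +{$,a}
  S→c A: FOLLOW(A) ⊇ FOLLOW(S) ⊇ {$,a}; new: +{$,a}
  FOLLOW(S)={$,a}  FOLLOW(A)={$,a}  FOLLOW(B)={$,a}  FOLLOW(C)={$,a}
round 2: done
  FOLLOW(S)={$,a}  FOLLOW(A)={$,a}  FOLLOW(B)={$,a}  FOLLOW(C)={$,a}

FOLLOW(S) = ["$", "a"]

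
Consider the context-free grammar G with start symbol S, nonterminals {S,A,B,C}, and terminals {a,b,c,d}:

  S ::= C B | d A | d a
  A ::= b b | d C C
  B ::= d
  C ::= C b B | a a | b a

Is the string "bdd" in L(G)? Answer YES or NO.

CNF form of G:
  S -> C B | T1 A | T1 T2
  A -> T0 T0 | T1 X3
  B -> d
  C -> C X4 | T0 T2 | T2 T2
  T0 -> b
  T1 -> d
  T2 -> a
  X3 -> C C
  X4 -> T0 B

Fill CYK table bottom-up:
  [0..0]={T0}  "b"  orig:{}
  [1..1]={B,T1}  "d"  orig:{B}
  [2..2]={B,T1}  "d"  orig:{B}
  [0..1]={X4}  "bd"  orig:{}
  [1..2]=∅  "dd"
  [0..2]=∅  "bdd"

S ∉ T[0,2] ⇒ NO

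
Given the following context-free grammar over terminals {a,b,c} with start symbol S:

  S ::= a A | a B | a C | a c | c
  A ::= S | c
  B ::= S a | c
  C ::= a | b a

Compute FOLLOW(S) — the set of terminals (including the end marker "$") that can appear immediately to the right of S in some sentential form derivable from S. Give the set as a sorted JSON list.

FIRST iteration:
[1]
  A via A→c: +{c}
  B via B→c: +{c}
  C via C→a: +{a}
  C via C→b a: +{b}
  S via S→a A: +{a}
  S via S→c: +{c}
  S: {a,c}  A: {c}  B: {c}  C: {a,b}
[2]
  A via A→S: +{a}
  B via B→S a: +{a}
  S: {a,c}  A: {a,c}  B: {a,c}  C: {a,b}
[3] (no change)
  S: {a,c}  A: {a,c}  B: {a,c}  C: {a,b}

Compute FOLLOW by fixpoint:
seed FOLLOW(S) with $
round 1:
  B→S a: FOLLOW(S) ⊇ FIRST(a) = {a}; new: +{a}
  S→a A: FOLLOW(A) ⊇ FOLLOW(S) ⊇ {$,a}; new: +{$,a}
  S→a B: FOLLOW(B) ⊇ FOLLOW(S) ⊇ {$,a}; new: +{$,a}
  S→a C: FOLLOW(C) ⊇ FOLLOW(S) ⊇ {$,a}; new: +{$,a}
  S: {$,a}  A: {$,a}  B: {$,a}  C: {$,a}
round 2: (stable)
  S: {$,a}  A: {$,a}  B: {$,a}  C: {$,a}

FOLLOW(S) = ["$", "a"]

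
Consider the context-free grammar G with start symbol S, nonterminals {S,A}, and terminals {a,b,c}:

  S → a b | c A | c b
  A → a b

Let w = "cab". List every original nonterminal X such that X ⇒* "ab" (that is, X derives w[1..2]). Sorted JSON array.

CNF form of G:
  S -> T0 T1 | T2 A | T2 T1
  A -> T0 T1
  T0 -> a
  T1 -> b
  T2 -> c

CYK fill (cells [i..j] with 1 ≤ i ≤ j ≤ 2 only):
  T[1,1] 'a' = {T0}  orig:{}
  T[2,2] 'b' = {T1}  orig:{}
  T[1,2] 'ab' = {A,S}

Original NTs in T[1,2] deriving "ab": ["A", "S"]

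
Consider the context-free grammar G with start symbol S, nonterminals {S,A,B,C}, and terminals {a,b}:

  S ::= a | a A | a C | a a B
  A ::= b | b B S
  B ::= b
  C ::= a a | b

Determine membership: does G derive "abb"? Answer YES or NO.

CNF form of G:
  S -> T1 A | T1 C | T1 X3 | a
  A -> T0 X2 | b
  B -> b
  C -> T1 T1 | b
  T0 -> b
  T1 -> a
  X2 -> B S
  X3 -> T1 B

Fill CYK table bottom-up:
  [0..0]={S,T1}  "a"  orig:{S}
  [1..1]={A,B,C,T0}  "b"  orig:{A,B,C}
  [2..2]={A,B,C,T0}  "b"  orig:{A,B,C}
  [0..1]={S,X3}  "ab"  orig:{S}
  [1..2]=∅  "bb"
  [0..2]=∅  "abb"

S ∉ T[0,2] ⇒ NO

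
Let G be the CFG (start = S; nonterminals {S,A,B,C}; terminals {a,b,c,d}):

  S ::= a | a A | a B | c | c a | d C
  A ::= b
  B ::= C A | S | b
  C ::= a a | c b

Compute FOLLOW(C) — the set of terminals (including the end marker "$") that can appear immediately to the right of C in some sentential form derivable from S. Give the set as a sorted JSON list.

Compute FIRST by fixpoint:
iter 1:
  A via A→b: +{b}
  B via B→b: +{b}
  C via C→a a: +{a}
  C via C→c b: +{c}
  S via S→a: +{a}
  S via S→c: +{c}
  S via S→d C: +{d}
  FIRST[S]={a,c,d}  FIRST[A]={b}  FIRST[B]={b}  FIRST[C]={a,c}
iter 2:
  B via B→C A: +{a,c}
  B via B→S: +{d}
  FIRST[S]={a,c,d}  FIRST[A]={b}  FIRST[B]={a,b,c,d}  FIRST[C]={a,c}
iter 3: — fixpoint
  FIRST[S]={a,c,d}  FIRST[A]={b}  FIRST[B]={a,b,c,d}  FIRST[C]={a,c}

FOLLOW iteration:
FOLLOW(S) := {$}
[1]
  B→C A: FOLLOW(C) ⊇ FIRST(A) = {b}; new: +{b}
  S→a A: FOLLOW(A) ⊇ FOLLOW(S) ⊇ {$}; new: +{$}
  S→a B: FOLLOW(B) ⊇ FOLLOW(S) ⊇ {$}; new: +{$}
  S→d C: FOLLOW(C) ⊇ FOLLOW(S) ⊇ {$}; new: +{$}
  FOLLOW(S)={$}  FOLLOW(A)={$}  FOLLOW(B)={$}  FOLLOW(C)={$,b}
[2] done
  FOLLOW(S)={$}  FOLLOW(A)={$}  FOLLOW(B)={$}  FOLLOW(C)={$,b}

FOLLOW(C) = ["$", "b"]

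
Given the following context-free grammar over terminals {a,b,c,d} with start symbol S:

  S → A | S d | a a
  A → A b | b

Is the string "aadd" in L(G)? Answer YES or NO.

CNF form of G:
  S -> A T0 | S T1 | T2 T2 | b
  A -> A T0 | b
  T0 -> b
  T1 -> d
  T2 -> a

CYK table (by increasing span):
  T[0,0] 'a' = {T2}  orig:{}
  T[1,1] 'a' = {T2}  orig:{}
  T[2,2] 'd' = {T1}  orig:{}
  T[3,3] 'd' = {T1}  orig:{}
  T[0,1] 'aa' = {S}
  T[1,2] 'ad' = ∅
  T[2,3] 'dd' = ∅
  T[0,2] 'aad' = {S}
  T[1,3] 'add' = ∅
  T[0,3] 'aadd' = {S}

S ∈ T[0,3] ⇒ YES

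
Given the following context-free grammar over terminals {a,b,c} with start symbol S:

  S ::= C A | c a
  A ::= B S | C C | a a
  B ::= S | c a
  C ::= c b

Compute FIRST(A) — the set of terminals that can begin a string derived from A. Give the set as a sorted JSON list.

FIRST sets, iterate to fixpoint:
round 1:
  A via A→a a: +{a}
  B via B→c a: +{c}
  C via C→c b: +{c}
  S via S→C A: +{c}
  FIRST[S]={c}  FIRST[A]={a}  FIRST[B]={c}  FIRST[C]={c}
round 2:
  A via A→B S: +{c}
  FIRST[S]={c}  FIRST[A]={a,c}  FIRST[B]={c}  FIRST[C]={c}
round 3: (stable)
  FIRST[S]={c}  FIRST[A]={a,c}  FIRST[B]={c}  FIRST[C]={c}

FIRST(A) = ["a", "c"]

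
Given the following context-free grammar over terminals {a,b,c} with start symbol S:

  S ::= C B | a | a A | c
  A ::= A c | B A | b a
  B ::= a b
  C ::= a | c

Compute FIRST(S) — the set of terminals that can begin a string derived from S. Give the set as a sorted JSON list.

Compute FIRST by fixpoint:
pass 1:
  A via A→b a: +{b}
  B via B→a b: +{a}
  C via C→a: +{a}
  C via C→c: +{c}
  S via S→C B: +{a,c}
  S: {a,c}  A: {b}  B: {a}  C: {a,c}
pass 2:
  A via A→B A: +{a}
  S: {a,c}  A: {a,b}  B: {a}  C: {a,c}
pass 3: (no change)
  S: {a,c}  A: {a,b}  B: {a}  C: {a,c}

FIRST(S) = ["a", "c"]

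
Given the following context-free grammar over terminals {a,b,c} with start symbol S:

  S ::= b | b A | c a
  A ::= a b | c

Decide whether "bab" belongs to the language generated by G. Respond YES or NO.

CNF form of G:
  S -> T1 A | T2 T0 | b
  A -> T0 T1 | c
  T0 -> a
  T1 -> b
  T2 -> c

CYK table (by increasing span):
  cell(0,0) b: {S,T1}  orig:{S}
  cell(1,1) a: {T0}  orig:{}
  cell(2,2) b: {S,T1}  orig:{S}
  cell(0,1) ba: ∅
  cell(1,2) ab: {A}
  cell(0,2) bab: {S}

S ∈ T[0,2] ⇒ YES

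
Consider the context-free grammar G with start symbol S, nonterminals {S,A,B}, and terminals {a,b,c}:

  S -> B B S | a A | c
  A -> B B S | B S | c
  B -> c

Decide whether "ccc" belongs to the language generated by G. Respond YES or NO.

CNF form of G:
  S -> B X2 | T0 A | c
  A -> B S | B X1 | c
  B -> c
  T0 -> a
  X1 -> B S
  X2 -> B S

CYK fill:
  cell(0,0) c: {A,B,S}
  cell(1,1) c: {A,B,S}
  cell(2,2) c: {A,B,S}
  cell(0,1) cc: {A,X1,X2}  orig:{A}
  cell(1,2) cc: {A,X1,X2}  orig:{A}
  cell(0,2) ccc: {A,S}

S ∈ T[0,2] ⇒ YES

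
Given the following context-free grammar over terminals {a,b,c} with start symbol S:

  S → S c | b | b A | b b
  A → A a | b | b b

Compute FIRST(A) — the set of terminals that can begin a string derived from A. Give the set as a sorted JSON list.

Compute FIRST by fixpoint:
iter 1:
  A via A→b: +{b}
  S via S→b: +{b}
  S: {b}  A: {b}
iter 2: done
  S: {b}  A: {b}

FIRST(A) = ["b"]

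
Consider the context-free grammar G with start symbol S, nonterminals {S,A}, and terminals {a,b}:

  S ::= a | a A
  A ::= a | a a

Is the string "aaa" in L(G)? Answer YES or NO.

CNF form of G:
  S -> T0 A | a
  A -> T0 T0 | a
  T0 -> a

CYK fill:
  [0..0]={A,S,T0}  "a"  orig:{A,S}
  [1..1]={A,S,T0}  "a"  orig:{A,S}
  [2..2]={A,S,T0}  "a"  orig:{A,S}
  [0..1]={A,S}  "aa"
  [1..2]={A,S}  "aa"
  [0..2]={S}  "aaa"

S ∈ T[0,2] ⇒ YES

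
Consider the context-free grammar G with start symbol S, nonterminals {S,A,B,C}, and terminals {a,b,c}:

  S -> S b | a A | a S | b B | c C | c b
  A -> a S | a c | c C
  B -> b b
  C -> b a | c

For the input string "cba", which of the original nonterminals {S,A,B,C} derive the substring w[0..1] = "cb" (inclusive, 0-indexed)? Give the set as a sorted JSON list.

CNF form of G:
  S -> S T2 | T0 A | T0 S | T1 C | T1 T2 | T2 B
  A -> T0 S | T0 T1 | T1 C
  B -> T2 T2
  C -> T2 T0 | c
  T0 -> a
  T1 -> c
  T2 -> b

Fill CYK table bottom-up, restricted to cells inside w[0..1]:
  T[0,0] 'c' = {C,T1}  orig:{C}
  T[1,1] 'b' = {T2}  orig:{}
  T[0,1] 'cb' = {S}

Original NTs in T[0,1] deriving "cb": ["S"]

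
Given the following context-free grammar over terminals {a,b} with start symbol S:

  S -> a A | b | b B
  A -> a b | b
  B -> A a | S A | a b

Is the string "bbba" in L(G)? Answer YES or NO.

CNF form of G:
  S -> T0 A | T1 B | b
  A -> T0 T1 | b
  B -> A T0 | S A | T0 T1
  T0 -> a
  T1 -> b

Fill CYK table bottom-up:
  cell(0,0) b: {A,S,T1}  orig:{A,S}
  cell(1,1) b: {A,S,T1}  orig:{A,S}
  cell(2,2) b: {A,S,T1}  orig:{A,S}
  cell(3,3) a: {T0}  orig:{}
  cell(0,1) bb: {B}
  cell(1,2) bb: {B}
  cell(2,3) ba: {B}
  cell(0,2) bbb: {S}
  cell(1,3) bba: {S}
  cell(0,3) bbba: ∅

S ∉ T[0,3] ⇒ NO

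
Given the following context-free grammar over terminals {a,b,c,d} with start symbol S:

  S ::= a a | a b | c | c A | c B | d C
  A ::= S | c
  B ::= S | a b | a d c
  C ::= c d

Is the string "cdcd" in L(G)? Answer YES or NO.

Convert to CNF:
  S -> T0 T0 | T0 T1 | T2 A | T2 B | T3 C | c
  A -> T0 T0 | T0 T1 | T2 A | T2 B | T3 C | c
  B -> T0 T0 | T0 T1 | T0 X4 | T2 A | T2 B | T3 C | c
  C -> T2 T3
  T0 -> a
  T1 -> b
  T2 -> c
  T3 -> d
  X4 -> T3 T2

CYK fill:
  cell(0,0) c: {A,B,S,T2}  orig:{A,B,S}
  cell(1,1) d: {T3}  orig:{}
  cell(2,2) c: {A,B,S,T2}  orig:{A,B,S}
  cell(3,3) d: {T3}  orig:{}
  cell(0,1) cd: {C}
  cell(1,2) dc: {X4}  orig:{}
  cell(2,3) cd: {C}
  cell(0,2) cdc: ∅
  cell(1,3) dcd: {A,B,S}
  cell(0,3) cdcd: {A,B,S}

S ∈ T[0,3] ⇒ YES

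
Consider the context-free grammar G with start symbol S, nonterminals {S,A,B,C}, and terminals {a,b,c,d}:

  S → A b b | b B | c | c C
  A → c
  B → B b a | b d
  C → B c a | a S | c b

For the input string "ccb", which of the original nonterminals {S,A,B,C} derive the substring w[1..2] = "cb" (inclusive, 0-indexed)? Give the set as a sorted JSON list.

CNF form of G:
  S -> A X6 | T0 B | T3 C | c
  A -> c
  B -> B X4 | T0 T2
  C -> B X5 | T1 S | T3 T0
  T0 -> b
  T1 -> a
  T2 -> d
  T3 -> c
  X4 -> T0 T1
  X5 -> T3 T1
  X6 -> T0 T0

CYK table (by increasing span) (cells [i..j] with 1 ≤ i ≤ j ≤ 2 only):
  [1..1]={A,S,T3}  "c"  orig:{A,S}
  [2..2]={T0}  "b"  orig:{}
  [1..2]={C}  "cb"

Original NTs in T[1,2] deriving "cb": ["C"]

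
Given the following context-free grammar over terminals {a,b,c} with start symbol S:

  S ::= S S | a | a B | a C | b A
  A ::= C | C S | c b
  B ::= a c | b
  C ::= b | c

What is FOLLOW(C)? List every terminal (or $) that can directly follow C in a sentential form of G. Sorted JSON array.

FIRST sets, iterate to fixpoint:
pass 1:
  A via A→c b: +{c}
  B via B→a c: +{a}
  B via B→b: +{b}
  C via C→b: +{b}
  C via C→c: +{c}
  S via S→a: +{a}
  S via S→b A: +{b}
  FIRST(S)={a,b}  FIRST(A)={c}  FIRST(B)={a,b}  FIRST(C)={b,c}
pass 2:
  A via A→C: +{b}
  FIRST(S)={a,b}  FIRST(A)={b,c}  FIRST(B)={a,b}  FIRST(C)={b,c}
pass 3: (no change)
  FIRST(S)={a,b}  FIRST(A)={b,c}  FIRST(B)={a,b}  FIRST(C)={b,c}

FOLLOW sets:
seed FOLLOW(S) with $
pass 1:
  A→C S: FOLLOW(C) ⊇ FIRST(S) = {a,b}; new: +{a,b}
  S→S S: FOLLOW(S) ⊇ FIRST(S) = {a,b}; new: +{a,b}
  S→a B: FOLLOW(B) ⊇ FOLLOW(S) ⊇ {$,a,b}; new: +{$,a,b}
  S→a C: FOLLOW(C) ⊇ FOLLOW(S) ⊇ {$,a,b}; new: +{$}
  S→b A: FOLLOW(A) ⊇ FOLLOW(S) ⊇ {$,a,b}; new: +{$,a,b}
  FOLLOW(S)={$,a,b}  FOLLOW(A)={$,a,b}  FOLLOW(B)={$,a,b}  FOLLOW(C)={$,a,b}
pass 2: done
  FOLLOW(S)={$,a,b}  FOLLOW(A)={$,a,b}  FOLLOW(B)={$,a,b}  FOLLOW(C)={$,a,b}

FOLLOW(C) = ["$", "a", "b"]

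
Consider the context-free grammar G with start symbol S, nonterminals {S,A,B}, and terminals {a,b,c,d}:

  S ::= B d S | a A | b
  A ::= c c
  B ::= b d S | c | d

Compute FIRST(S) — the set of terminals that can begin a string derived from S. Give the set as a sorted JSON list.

Compute FIRST by fixpoint:
iter 1:
  A via A→c c: +{c}
  B via B→b d S: +{b}
  B via B→c: +{c}
  B via B→d: +{d}
  S via S→B d S: +{b,c,d}
  S via S→a A: +{a}
  FIRST[S]={a,b,c,d}  FIRST[A]={c}  FIRST[B]={b,c,d}
iter 2: — fixpoint
  FIRST[S]={a,b,c,d}  FIRST[A]={c}  FIRST[B]={b,c,d}

FIRST(S) = ["a", "b", "c", "d"]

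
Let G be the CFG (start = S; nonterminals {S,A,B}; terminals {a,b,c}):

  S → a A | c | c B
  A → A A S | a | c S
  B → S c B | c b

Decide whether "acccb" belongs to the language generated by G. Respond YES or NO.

Convert to CNF:
  S -> T0 B | T2 A | c
  A -> A X3 | T0 S | a
  B -> S X4 | T0 T1
  T0 -> c
  T1 -> b
  T2 -> a
  X3 -> A S
  X4 -> T0 B

CYK fill:
  [0..0]={A,T2}  "a"  orig:{A}
  [1..1]={S,T0}  "c"  orig:{S}
  [2..2]={S,T0}  "c"  orig:{S}
  [3..3]={S,T0}  "c"  orig:{S}
  [4..4]={T1}  "b"  orig:{}
  [0..1]={X3}  "ac"  orig:{}
  [1..2]={A}  "cc"
  [2..3]={A}  "cc"
  [3..4]={B}  "cb"
  [0..2]={S}  "acc"
  [1..3]={X3}  "ccc"  orig:{}
  [2..4]={S,X4}  "ccb"  orig:{S}
  [0..3]={A}  "accc"
  [1..4]={A,B}  "cccb"
  [0..4]={S}  "acccb"

S ∈ T[0,4] ⇒ YES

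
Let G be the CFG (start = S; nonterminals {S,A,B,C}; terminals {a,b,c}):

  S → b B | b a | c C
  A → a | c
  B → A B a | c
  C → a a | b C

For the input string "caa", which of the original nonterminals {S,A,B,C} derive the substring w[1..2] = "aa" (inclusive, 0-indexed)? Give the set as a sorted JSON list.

CNF form of G:
  S -> T1 B | T1 T0 | T2 C
  A -> a | c
  B -> A X3 | c
  C -> T0 T0 | T1 C
  T0 -> a
  T1 -> b
  T2 -> c
  X3 -> B T0

CYK fill — only the sub-triangle for w[1..2]:
  [1..1]={A,T0}  "a"  orig:{A}
  [2..2]={A,T0}  "a"  orig:{A}
  [1..2]={C}  "aa"

Original NTs in T[1,2] deriving "aa": ["C"]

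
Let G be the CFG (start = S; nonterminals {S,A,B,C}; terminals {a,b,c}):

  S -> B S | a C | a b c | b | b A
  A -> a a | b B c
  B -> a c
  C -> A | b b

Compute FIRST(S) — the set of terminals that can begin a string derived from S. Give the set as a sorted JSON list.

Compute FIRST by fixpoint:
iter 1:
  A via A→a a: +{a}
  A via A→b B c: +{b}
  B via B→a c: +{a}
  C via C→A: +{a,b}
  S via S→B S: +{a}
  S via S→b: +{b}
  S: {a,b}  A: {a,b}  B: {a}  C: {a,b}
iter 2: (no change)
  S: {a,b}  A: {a,b}  B: {a}  C: {a,b}

FIRST(S) = ["a", "b"]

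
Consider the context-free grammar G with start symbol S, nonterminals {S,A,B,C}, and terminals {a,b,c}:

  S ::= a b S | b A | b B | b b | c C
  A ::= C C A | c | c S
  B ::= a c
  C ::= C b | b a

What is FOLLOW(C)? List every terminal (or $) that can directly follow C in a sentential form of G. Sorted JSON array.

Compute FIRST by fixpoint:
round 1:
  A via A→c: +{c}
  B via B→a c: +{a}
  C via C→b a: +{b}
  S via S→a b S: +{a}
  S via S→b A: +{b}
  S via S→c C: +{c}
  FIRST[S]={a,b,c}  FIRST[A]={c}  FIRST[B]={a}  FIRST[C]={b}
round 2:
  A via A→C C A: +{b}
  FIRST[S]={a,b,c}  FIRST[A]={b,c}  FIRST[B]={a}  FIRST[C]={b}
round 3: (stable)
  FIRST[S]={a,b,c}  FIRST[A]={b,c}  FIRST[B]={a}  FIRST[C]={b}

FOLLOW iteration:
initialize: $ ∈ FOLLOW(S)
[1]
  A→C C A: FOLLOW(C) ⊇ FIRST(C) = {b}; new: +{b}
  A→C C A: FOLLOW(C) ⊇ FIRST(A) = {b,c}; new: +{c}
  S→b A: FOLLOW(A) ⊇ FOLLOW(S) ⊇ {$}; new: +{$}
  S→b B: FOLLOW(B) ⊇ FOLLOW(S) ⊇ {$}; new: +{$}
  S→c C: FOLLOW(C) ⊇ FOLLOW(S) ⊇ {$}; new: +{$}
  S: {$}  A: {$}  B: {$}  C: {$,b,c}
[2] — fixpoint
  S: {$}  A: {$}  B: {$}  C: {$,b,c}

FOLLOW(C) = ["$", "b", "c"]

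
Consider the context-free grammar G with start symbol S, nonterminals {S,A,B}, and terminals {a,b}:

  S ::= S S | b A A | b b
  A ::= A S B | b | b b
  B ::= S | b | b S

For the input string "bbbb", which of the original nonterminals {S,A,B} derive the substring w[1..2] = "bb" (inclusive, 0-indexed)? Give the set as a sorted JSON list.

Convert to CNF:
  S -> S S | T0 T0 | T0 X3
  A -> A X1 | T0 T0 | b
  B -> S S | T0 S | T0 T0 | T0 X2 | b
  T0 -> b
  X1 -> S B
  X2 -> A A
  X3 -> A A

CYK fill (cells [i..j] with 1 ≤ i ≤ j ≤ 2 only):
  T[1,1] 'b' = {A,B,T0}  orig:{A,B}
  T[2,2] 'b' = {A,B,T0}  orig:{A,B}
  T[1,2] 'bb' = {A,B,S,X2,X3}  orig:{A,B,S}

Original NTs in T[1,2] deriving "bb": ["A", "B", "S"]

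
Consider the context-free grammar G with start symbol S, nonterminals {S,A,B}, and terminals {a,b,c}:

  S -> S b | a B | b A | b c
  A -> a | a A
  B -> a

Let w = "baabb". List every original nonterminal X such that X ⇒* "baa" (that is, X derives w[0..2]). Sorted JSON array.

Convert to CNF:
  S -> S T1 | T0 B | T1 A | T1 T2
  A -> T0 A | a
  B -> a
  T0 -> a
  T1 -> b
  T2 -> c

CYK fill (cells [i..j] with 0 ≤ i ≤ j ≤ 2 only):
  [0..0]={T1}  "b"  orig:{}
  [1..1]={A,B,T0}  "a"  orig:{A,B}
  [2..2]={A,B,T0}  "a"  orig:{A,B}
  [0..1]={S}  "ba"
  [1..2]={A,S}  "aa"
  [0..2]={S}  "baa"

Original NTs in T[0,2] deriving "baa": ["S"]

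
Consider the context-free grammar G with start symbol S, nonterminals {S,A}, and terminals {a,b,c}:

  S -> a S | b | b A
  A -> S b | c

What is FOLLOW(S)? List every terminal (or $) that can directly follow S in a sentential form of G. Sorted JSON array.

Compute FIRST by fixpoint:
[1]
  A via A→c: +{c}
  S via S→a S: +{a}
  S via S→b: +{b}
  FIRST[S]={a,b}  FIRST[A]={c}
[2]
  A via A→S b: +{a,b}
  FIRST[S]={a,b}  FIRST[A]={a,b,c}
[3] done
  FIRST[S]={a,b}  FIRST[A]={a,b,c}

FOLLOW iteration:
initialize: $ ∈ FOLLOW(S)
round 1:
  A→S b: FOLLOW(S) ⊇ FIRST(b) = {b}; new: +{b}
  S→b A: FOLLOW(A) ⊇ FOLLOW(S) ⊇ {$,b}; new: +{$,b}
  FOLLOW(S)={$,b}  FOLLOW(A)={$,b}
round 2: (no change)
  FOLLOW(S)={$,b}  FOLLOW(A)={$,b}

FOLLOW(S) = ["$", "b"]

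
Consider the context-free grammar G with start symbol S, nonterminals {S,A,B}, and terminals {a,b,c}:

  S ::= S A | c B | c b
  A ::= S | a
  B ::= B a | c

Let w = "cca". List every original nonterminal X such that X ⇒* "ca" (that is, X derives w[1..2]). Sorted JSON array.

Convert to CNF:
  S -> S A | T0 B | T0 T1
  A -> S A | T0 B | T0 T1 | a
  B -> B T2 | c
  T0 -> c
  T1 -> b
  T2 -> a

CYK fill, restricted to cells inside w[1..2]:
  cell(1,1) c: {B,T0}  orig:{B}
  cell(2,2) a: {A,T2}  orig:{A}
  cell(1,2) ca: {B}

Original NTs in T[1,2] deriving "ca": ["B"]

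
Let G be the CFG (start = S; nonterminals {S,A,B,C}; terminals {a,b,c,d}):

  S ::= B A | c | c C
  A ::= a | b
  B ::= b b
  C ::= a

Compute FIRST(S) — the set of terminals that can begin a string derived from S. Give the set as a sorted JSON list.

Compute FIRST by fixpoint:
[1]
  A via A→a: +{a}
  A via A→b: +{b}
  B via B→b b: +{b}
  C via C→a: +{a}
  S via S→B A: +{b}
  S via S→c: +{c}
  S: {b,c}  A: {a,b}  B: {b}  C: {a}
[2] — fixpoint
  S: {b,c}  A: {a,b}  B: {b}  C: {a}

FIRST(S) = ["b", "c"]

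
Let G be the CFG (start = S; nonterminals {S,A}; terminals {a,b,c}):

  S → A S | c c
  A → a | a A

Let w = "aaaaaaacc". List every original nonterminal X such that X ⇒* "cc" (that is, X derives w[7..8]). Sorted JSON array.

CNF form of G:
  S -> A S | T1 T1
  A -> T0 A | a
  T0 -> a
  T1 -> c

CYK fill — only the sub-triangle for w[7..8]:
  [7..7]={T1}  "c"  orig:{}
  [8..8]={T1}  "c"  orig:{}
  [7..8]={S}  "cc"

Original NTs in T[7,8] deriving "cc": ["S"]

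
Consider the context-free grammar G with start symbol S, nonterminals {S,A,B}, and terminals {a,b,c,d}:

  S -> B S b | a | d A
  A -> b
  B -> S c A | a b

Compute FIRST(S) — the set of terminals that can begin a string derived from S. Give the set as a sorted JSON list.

FIRST iteration:
[1]
  A via A→b: +{b}
  B via B→a b: +{a}
  S via S→B S b: +{a}
  S via S→d A: +{d}
  S: {a,d}  A: {b}  B: {a}
[2]
  B via B→S c A: +{d}
  S: {a,d}  A: {b}  B: {a,d}
[3] (stable)
  S: {a,d}  A: {b}  B: {a,d}

FIRST(S) = ["a", "d"]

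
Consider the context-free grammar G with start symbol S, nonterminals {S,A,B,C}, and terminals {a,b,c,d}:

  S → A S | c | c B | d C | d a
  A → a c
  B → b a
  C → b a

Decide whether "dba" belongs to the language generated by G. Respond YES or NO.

CNF form of G:
  S -> A S | T1 B | T3 C | T3 T0 | c
  A -> T0 T1
  B -> T2 T0
  C -> T2 T0
  T0 -> a
  T1 -> c
  T2 -> b
  T3 -> d

CYK fill:
  [0..0]={T3}  "d"  orig:{}
  [1..1]={T2}  "b"  orig:{}
  [2..2]={T0}  "a"  orig:{}
  [0..1]=∅  "db"
  [1..2]={B,C}  "ba"
  [0..2]={S}  "dba"

S ∈ T[0,2] ⇒ YES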